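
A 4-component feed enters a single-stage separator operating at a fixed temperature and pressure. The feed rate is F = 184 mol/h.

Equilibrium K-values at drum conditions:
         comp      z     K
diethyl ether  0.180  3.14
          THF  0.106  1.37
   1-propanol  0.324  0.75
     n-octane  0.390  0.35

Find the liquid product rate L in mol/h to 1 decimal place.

Material balance + equilibrium reduce to Σ zᵢ(Kᵢ−1)/(1+V/F(Kᵢ−1)) = 0.
Feasibility: ΣzᵢKᵢ = 1.090, Σzᵢ/Kᵢ = 1.681 — both > 1, two phases present.
Newton–Raphson from V/F = 0.5:
  V/F = 0.500: g = -0.2489, g' = -0.591 → V/F = 0.079
  V/F = 0.079: g = 0.0180, g' = -0.822 → V/F = 0.101
Converged at V/F = 0.101.
Then V = V/F·F = 0.1012·184 = 18.6 mol/h and L = F − V = 165.4 mol/h.

L = 165.4 mol/h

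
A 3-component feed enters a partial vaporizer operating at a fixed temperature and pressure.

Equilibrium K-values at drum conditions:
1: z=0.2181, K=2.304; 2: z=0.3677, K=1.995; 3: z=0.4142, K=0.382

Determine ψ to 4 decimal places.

ψ = 0.5722

Newton iteration, ψ⁰ = 0.66:
  ψ = 0.6600: g = -0.05861, g' = -0.6910 → ψ = 0.5752
  ψ = 0.5752: g = -0.00193, g' = -0.6491 → ψ = 0.5722
Converged at ψ = 0.5722.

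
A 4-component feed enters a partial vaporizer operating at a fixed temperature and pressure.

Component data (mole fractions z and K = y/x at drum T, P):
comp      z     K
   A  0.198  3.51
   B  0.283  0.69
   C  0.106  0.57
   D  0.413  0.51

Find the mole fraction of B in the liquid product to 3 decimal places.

x_B = 0.297

Iterate (Newton) starting at ψ = 0.5:
  ψ = 0.500: g = -0.2095, g' = -0.489 → ψ = 0.072
  ψ = 0.072: g = 0.0747, g' = -1.052 → ψ = 0.143
  ψ = 0.143: g = 0.0080, g' = -0.843 → ψ = 0.152
Converged at ψ = 0.152.
Compositions from xᵢ = zᵢ/(1+ψ(Kᵢ−1)), yᵢ = Kᵢxᵢ:
  A: x = 0.143, y = 0.503
  B: x = 0.297, y = 0.205
  C: x = 0.113, y = 0.065
  D: x = 0.446, y = 0.228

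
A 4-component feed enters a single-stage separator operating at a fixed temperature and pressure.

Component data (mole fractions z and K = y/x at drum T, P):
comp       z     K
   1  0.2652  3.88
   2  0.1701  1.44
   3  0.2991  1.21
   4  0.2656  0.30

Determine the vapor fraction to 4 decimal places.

ψ = 0.7009

Let ψ = V/F and solve Σ zᵢ(Kᵢ−1)/(1+ψ(Kᵢ−1)) = 0.
Check two-phase: ΣzᵢKᵢ = 1.7155 > 1 and Σzᵢ/Kᵢ = 1.3190 > 1, so g(0) = 0.7155 > 0 and g(1) = -0.3190 < 0.
Iterate (Newton) starting at ψ = 0.61:
  ψ = 0.6100: g = 0.06727, g' = -0.7166 → ψ = 0.7039
  ψ = 0.7039: g = -0.00232, g' = -0.7750 → ψ = 0.7009
Converged at ψ = 0.7009.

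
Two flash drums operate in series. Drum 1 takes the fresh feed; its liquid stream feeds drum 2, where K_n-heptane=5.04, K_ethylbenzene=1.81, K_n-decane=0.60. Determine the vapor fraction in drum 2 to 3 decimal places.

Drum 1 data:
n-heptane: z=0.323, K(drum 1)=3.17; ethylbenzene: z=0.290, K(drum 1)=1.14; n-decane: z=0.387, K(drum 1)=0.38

Drum 1:
Material balance + equilibrium reduce to Σ zᵢ(Kᵢ−1)/(1+ψ₁(Kᵢ−1)) = 0.
g(0) = ΣzᵢKᵢ − 1 = 0.502 and g(1) = 1 − Σzᵢ/Kᵢ = -0.375, so a root lies in (0, 1).
Newton–Raphson from ψ₁ = 0.5:
  ψ₁ = 0.500: g = 0.0264, g' = -0.667 → ψ₁ = 0.540
Converged at ψ₁ = 0.540.
Drum-1 compositions:
  n-heptane: x = 0.149, y = 0.472
  ethylbenzene: x = 0.270, y = 0.307
  n-decane: x = 0.582, y = 0.221
Drum-2 feed = drum-1 liquid: z₂ = (0.1488, 0.2696, 0.5816).
Drum 2:
Let ψ₂ = V/F and solve Σ zᵢ(Kᵢ−1)/(1+ψ₂(Kᵢ−1)) = 0.
Feasibility: ΣzᵢKᵢ = 1.587, Σzᵢ/Kᵢ = 1.148 — both > 1, two phases present.
Newton iteration, ψ₂⁰ = 0.5:
  ψ₂ = 0.500: g = 0.0637, g' = -0.501 → ψ₂ = 0.627
  ψ₂ = 0.627: g = 0.0044, g' = -0.438 → ψ₂ = 0.637
Converged at ψ₂ = 0.637.
  n-heptane: x = 0.042, y = 0.210
  ethylbenzene: x = 0.178, y = 0.322
  n-decane: x = 0.781, y = 0.468

V/F (drum 2) = 0.637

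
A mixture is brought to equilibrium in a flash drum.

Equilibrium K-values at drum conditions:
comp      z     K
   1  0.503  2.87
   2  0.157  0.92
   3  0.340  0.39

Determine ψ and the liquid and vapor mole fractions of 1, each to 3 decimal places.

Newton iteration, ψ⁰ = 0.5:
  ψ = 0.500: g = 0.1746, g' = -0.733 → ψ = 0.738
  ψ = 0.738: g = 0.0044, g' = -0.730 → ψ = 0.744
Converged at ψ = 0.744.
Compositions from xᵢ = zᵢ/(1+ψ(Kᵢ−1)), yᵢ = Kᵢxᵢ:
  1: x = 0.210, y = 0.604
  2: x = 0.167, y = 0.154
  3: x = 0.623, y = 0.243

ψ = 0.744, x_1 = 0.210, y_1 = 0.604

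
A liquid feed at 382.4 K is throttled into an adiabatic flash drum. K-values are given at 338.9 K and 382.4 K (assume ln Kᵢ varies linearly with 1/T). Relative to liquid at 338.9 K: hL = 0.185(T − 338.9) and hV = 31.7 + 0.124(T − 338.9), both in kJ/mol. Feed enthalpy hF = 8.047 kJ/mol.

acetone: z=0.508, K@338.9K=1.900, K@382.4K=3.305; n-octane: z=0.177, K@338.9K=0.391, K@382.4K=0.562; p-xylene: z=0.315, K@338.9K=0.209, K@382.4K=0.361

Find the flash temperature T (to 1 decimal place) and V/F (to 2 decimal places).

Adiabatic flash: solve Rachford–Rice at each trial T, then check hF = ψ·hV(T) + (1−ψ)·hL(T).
  T = 338.9 K: K = (1.900, 0.391, 0.209), RR gives ψ = 0.152, H_out = 4.827 kJ/mol
  T = 382.4 K: K = (3.305, 0.562, 0.361), RR gives ψ = 0.668, H_out = 27.459 kJ/mol
  T = 360.6 K: K = (2.546, 0.474, 0.279), RR gives ψ = 0.456, H_out = 17.860 kJ/mol
  T = 349.8 K: K = (2.211, 0.432, 0.243), RR gives ψ = 0.327, H_out = 12.171 kJ/mol
  T = 344.4 K: K = (2.054, 0.411, 0.226), RR gives ψ = 0.249, H_out = 8.816 kJ/mol
  T = 341.6 K: K = (1.975, 0.401, 0.217), RR gives ψ = 0.202, H_out = 6.872 kJ/mol
  T = 343.0 K: K = (2.014, 0.406, 0.221), RR gives ψ = 0.226, H_out = 7.864 kJ/mol
Linear interpolation between T = 343.0 (H_out = 7.864) and T = 344.4 (H_out = 8.816) on hF = 8.047 gives T ≈ 343.3 K, at which ψ = 0.23.

T = 343.3 K, V/F = 0.23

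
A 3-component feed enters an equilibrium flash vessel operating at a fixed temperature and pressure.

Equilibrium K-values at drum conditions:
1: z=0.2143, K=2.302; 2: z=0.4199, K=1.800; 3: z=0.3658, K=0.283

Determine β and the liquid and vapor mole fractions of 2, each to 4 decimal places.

Material balance + equilibrium reduce to Σ zᵢ(Kᵢ−1)/(1+β(Kᵢ−1)) = 0.
Check two-phase: ΣzᵢKᵢ = 1.3527 > 1 and Σzᵢ/Kᵢ = 1.6190 > 1, so g(0) = 0.3527 > 0 and g(1) = -0.6190 < 0.
Newton iteration, β⁰ = 0.48:
  β = 0.4800: g = 0.01451, g' = -0.7151 → β = 0.5003
  β = 0.5003: g = -0.00012, g' = -0.7275 → β = 0.5001
Converged at β = 0.5001.
Compositions from xᵢ = zᵢ/(1+β(Kᵢ−1)), yᵢ = Kᵢxᵢ:
  1: x = 0.1298, y = 0.2988
  2: x = 0.2999, y = 0.5398
  3: x = 0.5703, y = 0.1614

β = 0.5001, x_2 = 0.2999, y_2 = 0.5398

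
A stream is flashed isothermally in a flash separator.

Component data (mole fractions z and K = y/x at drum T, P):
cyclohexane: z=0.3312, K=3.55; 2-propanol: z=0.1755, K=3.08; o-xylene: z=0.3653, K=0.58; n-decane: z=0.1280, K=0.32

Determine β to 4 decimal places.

β = 0.7908

Newton–Raphson from β = 0.5:
  β = 0.5000: g = 0.22409, g' = -0.8377 → β = 0.7675
  β = 0.7675: g = 0.01773, g' = -0.7582 → β = 0.7909
  β = 0.7909: g = -0.00009, g' = -0.7667 → β = 0.7908
Converged at β = 0.7908.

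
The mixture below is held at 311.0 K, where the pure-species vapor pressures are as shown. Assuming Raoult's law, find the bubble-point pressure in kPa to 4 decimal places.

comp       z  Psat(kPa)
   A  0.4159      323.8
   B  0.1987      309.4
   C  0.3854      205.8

Pbub = 275.4615 kPa

At the bubble point ψ → 0, so ΣzᵢKᵢ = 1 with Kᵢ = Pᵢˢᵃᵗ/P ⇒ P = ΣzᵢPᵢˢᵃᵗ.
P = 0.4159·323.8 + 0.1987·309.4 + 0.3854·205.8 = 275.4615 kPa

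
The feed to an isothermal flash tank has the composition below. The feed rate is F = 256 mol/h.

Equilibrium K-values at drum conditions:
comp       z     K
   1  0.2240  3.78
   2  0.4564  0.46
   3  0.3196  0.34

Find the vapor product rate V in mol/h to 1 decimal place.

V = 25.8 mol/h

Rachford–Rice: g(ψ) = Σ zᵢ(Kᵢ−1)/(1+ψ(Kᵢ−1)) = 0.
Check two-phase: ΣzᵢKᵢ = 1.1653 > 1 and Σzᵢ/Kᵢ = 1.9914 > 1, so g(0) = 0.1653 > 0 and g(1) = -0.9914 < 0.
Newton–Raphson from ψ = 0.31:
  ψ = 0.3100: g = -0.22673, g' = -0.9115 → ψ = 0.0612
  ψ = 0.0612: g = 0.05741, g' = -1.5576 → ψ = 0.0981
  ψ = 0.0981: g = 0.00350, g' = -1.3763 → ψ = 0.1006
  ψ = 0.1006: g = 0.00001, g' = -1.3655 → ψ = 0.1007
Converged at ψ = 0.1007.
Then V = ψ·F = 0.1007·256 = 25.8 mol/h and L = F − V = 230.2 mol/h.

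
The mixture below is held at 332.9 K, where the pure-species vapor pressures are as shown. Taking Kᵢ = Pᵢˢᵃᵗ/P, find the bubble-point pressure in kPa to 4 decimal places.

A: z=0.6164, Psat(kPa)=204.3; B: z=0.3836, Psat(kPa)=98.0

Pbub = 163.5233 kPa

At the bubble point ψ → 0, so ΣzᵢKᵢ = 1 with Kᵢ = Pᵢˢᵃᵗ/P ⇒ P = ΣzᵢPᵢˢᵃᵗ.
P = 0.6164·204.3 + 0.3836·98.0 = 163.5233 kPa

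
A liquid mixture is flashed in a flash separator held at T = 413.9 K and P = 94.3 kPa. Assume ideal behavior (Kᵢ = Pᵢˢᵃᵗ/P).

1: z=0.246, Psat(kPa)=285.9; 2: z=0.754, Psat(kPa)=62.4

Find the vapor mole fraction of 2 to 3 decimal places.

y_2 = 0.567

Raoult's law: Kᵢ = Pᵢˢᵃᵗ/P = Pᵢˢᵃᵗ/94.3.
  K_1 = 285.9/94.3 = 3.03181, K_2 = 62.4/94.3 = 0.66172
Material balance + equilibrium reduce to Σ zᵢ(Kᵢ−1)/(1+β(Kᵢ−1)) = 0.
g(0) = ΣzᵢKᵢ − 1 = 0.245 and g(1) = 1 − Σzᵢ/Kᵢ = -0.221, so a root lies in (0, 1).
Binary case is linear: z₁(K₁−1)(1+β(K₂−1)) + z₂(K₂−1)(1+β(K₁−1)) = 0
⇒ β = [z₁(K₁−1)+z₂(K₂−1)] / [−(K₁−1)(K₂−1)] = 0.2448/0.6873 = 0.356
Compositions from xᵢ = zᵢ/(1+β(Kᵢ−1)), yᵢ = Kᵢxᵢ:
  1: x = 0.143, y = 0.433
  2: x = 0.857, y = 0.567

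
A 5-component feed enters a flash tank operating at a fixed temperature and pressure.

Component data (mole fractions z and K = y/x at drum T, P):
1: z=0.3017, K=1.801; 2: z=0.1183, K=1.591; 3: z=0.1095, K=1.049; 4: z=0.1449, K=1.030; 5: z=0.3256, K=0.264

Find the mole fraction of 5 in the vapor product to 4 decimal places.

Iterate (Newton) starting at ψ = 0.65:
  ψ = 0.6500: g = -0.24054, g' = -0.7539 → ψ = 0.3310
  ψ = 0.3310: g = -0.05773, g' = -0.4585 → ψ = 0.2050
  ψ = 0.2050: g = -0.00267, g' = -0.4207 → ψ = 0.1987
Converged at ψ = 0.1987.
Compositions from xᵢ = zᵢ/(1+ψ(Kᵢ−1)), yᵢ = Kᵢxᵢ:
  1: x = 0.2603, y = 0.4688
  2: x = 0.1059, y = 0.1684
  3: x = 0.1084, y = 0.1138
  4: x = 0.1440, y = 0.1484
  5: x = 0.3814, y = 0.1007

y_5 = 0.1007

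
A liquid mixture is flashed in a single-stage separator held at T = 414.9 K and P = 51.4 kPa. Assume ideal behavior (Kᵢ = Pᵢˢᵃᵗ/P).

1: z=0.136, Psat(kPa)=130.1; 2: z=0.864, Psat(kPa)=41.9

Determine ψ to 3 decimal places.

ψ = 0.172

Raoult's law: Kᵢ = Pᵢˢᵃᵗ/P = Pᵢˢᵃᵗ/51.4.
  K_1 = 130.1/51.4 = 2.53113, K_2 = 41.9/51.4 = 0.81518
Binary case is linear: z₁(K₁−1)(1+ψ(K₂−1)) + z₂(K₂−1)(1+ψ(K₁−1)) = 0
⇒ ψ = [z₁(K₁−1)+z₂(K₂−1)] / [−(K₁−1)(K₂−1)] = 0.0485/0.2830 = 0.172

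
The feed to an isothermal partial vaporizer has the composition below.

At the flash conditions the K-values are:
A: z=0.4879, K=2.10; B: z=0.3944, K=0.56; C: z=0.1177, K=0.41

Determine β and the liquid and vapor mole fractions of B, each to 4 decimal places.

β = 0.5559, x_B = 0.5221, y_B = 0.2924

Material balance + equilibrium reduce to Σ zᵢ(Kᵢ−1)/(1+β(Kᵢ−1)) = 0.
Check two-phase: ΣzᵢKᵢ = 1.2937 > 1 and Σzᵢ/Kᵢ = 1.2237 > 1, so g(0) = 0.2937 > 0 and g(1) = -0.2237 < 0.
Iterate (Newton) starting at β = 0.57:
  β = 0.5700: g = -0.00639, g' = -0.4521 → β = 0.5559
Converged at β = 0.5559.
Compositions from xᵢ = zᵢ/(1+β(Kᵢ−1)), yᵢ = Kᵢxᵢ:
  A: x = 0.3028, y = 0.6358
  B: x = 0.5221, y = 0.2924
  C: x = 0.1751, y = 0.0718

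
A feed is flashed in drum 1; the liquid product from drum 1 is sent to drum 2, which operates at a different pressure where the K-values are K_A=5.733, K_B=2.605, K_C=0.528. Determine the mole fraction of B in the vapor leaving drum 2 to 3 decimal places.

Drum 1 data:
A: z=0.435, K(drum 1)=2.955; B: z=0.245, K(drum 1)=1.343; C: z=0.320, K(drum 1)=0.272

y_B (drum 2) = 0.266

Drum 1:
Let ψ₁ = V/F and solve Σ zᵢ(Kᵢ−1)/(1+ψ₁(Kᵢ−1)) = 0.
Feasibility: ΣzᵢKᵢ = 1.702, Σzᵢ/Kᵢ = 1.506 — both > 1, two phases present.
Newton–Raphson from ψ₁ = 0.66:
  ψ₁ = 0.660: g = -0.0086, g' = -0.964 → ψ₁ = 0.651
Converged at ψ₁ = 0.651.
Drum-1 compositions:
  A: x = 0.191, y = 0.566
  B: x = 0.200, y = 0.269
  C: x = 0.608, y = 0.165
Drum-2 feed = drum-1 liquid: z₂ = (0.1914, 0.2003, 0.6083).
Drum 2:
Let ψ₂ = V/F and solve Σ zᵢ(Kᵢ−1)/(1+ψ₂(Kᵢ−1)) = 0.
g(0) = ΣzᵢKᵢ − 1 = 0.940 and g(1) = 1 − Σzᵢ/Kᵢ = -0.262, so a root lies in (0, 1).
Iterate (Newton) starting at ψ₂ = 0.5:
  ψ₂ = 0.500: g = 0.0716, g' = -0.769 → ψ₂ = 0.593
  ψ₂ = 0.593: g = 0.0039, g' = -0.693 → ψ₂ = 0.599
Converged at ψ₂ = 0.599.
  A: x = 0.050, y = 0.286
  B: x = 0.102, y = 0.266
  C: x = 0.848, y = 0.448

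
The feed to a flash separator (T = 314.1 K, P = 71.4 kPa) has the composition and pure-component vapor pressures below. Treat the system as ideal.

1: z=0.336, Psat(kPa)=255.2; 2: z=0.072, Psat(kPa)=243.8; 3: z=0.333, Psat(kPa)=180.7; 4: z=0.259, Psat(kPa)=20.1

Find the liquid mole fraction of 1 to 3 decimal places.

Raoult's law: Kᵢ = Pᵢˢᵃᵗ/P = Pᵢˢᵃᵗ/71.4.
  K_1 = 255.2/71.4 = 3.57423, K_2 = 243.8/71.4 = 3.41457, K_3 = 180.7/71.4 = 2.53081, K_4 = 20.1/71.4 = 0.28151
Material balance + equilibrium reduce to Σ zᵢ(Kᵢ−1)/(1+ψ(Kᵢ−1)) = 0.
Check two-phase: ΣzᵢKᵢ = 2.362 > 1 and Σzᵢ/Kᵢ = 1.167 > 1, so g(0) = 1.362 > 0 and g(1) = -0.167 < 0.
Newton–Raphson from ψ = 0.44:
  ψ = 0.440: g = 0.5223, g' = -1.153 → ψ = 0.893
  ψ = 0.893: g = 0.0132, g' = -1.427 → ψ = 0.902
Converged at ψ = 0.902.
Compositions from xᵢ = zᵢ/(1+ψ(Kᵢ−1)), yᵢ = Kᵢxᵢ:
  1: x = 0.101, y = 0.361
  2: x = 0.023, y = 0.077
  3: x = 0.140, y = 0.354
  4: x = 0.736, y = 0.207

x_1 = 0.101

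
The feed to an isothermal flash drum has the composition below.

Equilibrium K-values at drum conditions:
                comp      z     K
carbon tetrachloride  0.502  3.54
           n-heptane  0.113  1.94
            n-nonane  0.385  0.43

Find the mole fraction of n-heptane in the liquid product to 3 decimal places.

Iterate (Newton) starting at β = 0.5:
  β = 0.500: g = 0.3270, g' = -0.919 → β = 0.856
  β = 0.856: g = 0.0322, g' = -0.829 → β = 0.895
  β = 0.895: g = -0.0004, g' = -0.853 → β = 0.894
Converged at β = 0.894.
Compositions from xᵢ = zᵢ/(1+β(Kᵢ−1)), yᵢ = Kᵢxᵢ:
  carbon tetrachloride: x = 0.153, y = 0.543
  n-heptane: x = 0.061, y = 0.119
  n-nonane: x = 0.785, y = 0.338

x_n-heptane = 0.061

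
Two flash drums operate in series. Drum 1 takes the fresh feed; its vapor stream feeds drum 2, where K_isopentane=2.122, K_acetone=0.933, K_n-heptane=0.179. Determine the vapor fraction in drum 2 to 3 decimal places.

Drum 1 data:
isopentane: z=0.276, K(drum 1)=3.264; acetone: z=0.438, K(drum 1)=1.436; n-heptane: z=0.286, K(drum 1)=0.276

Drum 1:
Material balance + equilibrium reduce to Σ zᵢ(Kᵢ−1)/(1+ψ₁(Kᵢ−1)) = 0.
Feasibility: ΣzᵢKᵢ = 1.609, Σzᵢ/Kᵢ = 1.426 — both > 1, two phases present.
Newton iteration, ψ₁⁰ = 0.64:
  ψ₁ = 0.640: g = 0.0186, g' = -0.807 → ψ₁ = 0.663
Converged at ψ₁ = 0.663.
Drum-1 compositions:
  isopentane: x = 0.110, y = 0.360
  acetone: x = 0.340, y = 0.488
  n-heptane: x = 0.550, y = 0.152
Drum-2 feed = drum-1 vapor: z₂ = (0.3603, 0.4880, 0.1517).
Drum 2:
Rachford–Rice: g(ψ₂) = Σ zᵢ(Kᵢ−1)/(1+ψ₂(Kᵢ−1)) = 0.
Feasibility: ΣzᵢKᵢ = 1.247, Σzᵢ/Kᵢ = 1.541 — both > 1, two phases present.
Newton iteration, ψ₂⁰ = 0.47:
  ψ₂ = 0.470: g = 0.0280, g' = -0.468 → ψ₂ = 0.530
  ψ₂ = 0.530: g = -0.0009, g' = -0.501 → ψ₂ = 0.528
Converged at ψ₂ = 0.528.
  isopentane: x = 0.226, y = 0.480
  acetone: x = 0.506, y = 0.472
  n-heptane: x = 0.268, y = 0.048

V/F (drum 2) = 0.528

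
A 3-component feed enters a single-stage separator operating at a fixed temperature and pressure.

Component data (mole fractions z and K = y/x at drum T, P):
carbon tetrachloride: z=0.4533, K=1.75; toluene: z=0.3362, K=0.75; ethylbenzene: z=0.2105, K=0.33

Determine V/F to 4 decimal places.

V/F = 0.3296

Rachford–Rice: g(V/F) = Σ zᵢ(Kᵢ−1)/(1+V/F(Kᵢ−1)) = 0.
Feasibility: ΣzᵢKᵢ = 1.1149, Σzᵢ/Kᵢ = 1.3452 — both > 1, two phases present.
Newton iteration, V/F⁰ = 0.68:
  V/F = 0.6800: g = -0.13518, g' = -0.4612 → V/F = 0.3869
  V/F = 0.3869: g = -0.01992, g' = -0.3511 → V/F = 0.3301
  V/F = 0.3301: g = -0.00020, g' = -0.3446 → V/F = 0.3296
Converged at V/F = 0.3296.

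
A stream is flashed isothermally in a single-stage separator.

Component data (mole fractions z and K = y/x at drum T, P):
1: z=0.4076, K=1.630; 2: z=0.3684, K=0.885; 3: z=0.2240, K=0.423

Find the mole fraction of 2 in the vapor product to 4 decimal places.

y_2 = 0.3405

Material balance + equilibrium reduce to Σ zᵢ(Kᵢ−1)/(1+ψ(Kᵢ−1)) = 0.
Check two-phase: ΣzᵢKᵢ = 1.0852 > 1 and Σzᵢ/Kᵢ = 1.1959 > 1, so g(0) = 0.0852 > 0 and g(1) = -0.1959 < 0.
Newton iteration, ψ⁰ = 0.42:
  ψ = 0.4200: g = -0.01205, g' = -0.2365 → ψ = 0.3691
  ψ = 0.3691: g = -0.00011, g' = -0.2322 → ψ = 0.3686
Converged at ψ = 0.3686.
Compositions from xᵢ = zᵢ/(1+ψ(Kᵢ−1)), yᵢ = Kᵢxᵢ:
  1: x = 0.3308, y = 0.5392
  2: x = 0.3847, y = 0.3405
  3: x = 0.2845, y = 0.1203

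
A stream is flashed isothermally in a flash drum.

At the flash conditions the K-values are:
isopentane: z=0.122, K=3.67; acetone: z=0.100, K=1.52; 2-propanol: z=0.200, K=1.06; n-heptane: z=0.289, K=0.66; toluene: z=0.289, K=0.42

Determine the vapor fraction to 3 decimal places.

ψ = 0.159

Rachford–Rice: g(ψ) = Σ zᵢ(Kᵢ−1)/(1+ψ(Kᵢ−1)) = 0.
Feasibility: ΣzᵢKᵢ = 1.124, Σzᵢ/Kᵢ = 1.414 — both > 1, two phases present.
Iterate (Newton) starting at ψ = 0.5:
  ψ = 0.500: g = -0.1620, g' = -0.419 → ψ = 0.113
  ψ = 0.113: g = 0.0298, g' = -0.686 → ψ = 0.156
  ψ = 0.156: g = 0.0017, g' = -0.612 → ψ = 0.159
Converged at ψ = 0.159.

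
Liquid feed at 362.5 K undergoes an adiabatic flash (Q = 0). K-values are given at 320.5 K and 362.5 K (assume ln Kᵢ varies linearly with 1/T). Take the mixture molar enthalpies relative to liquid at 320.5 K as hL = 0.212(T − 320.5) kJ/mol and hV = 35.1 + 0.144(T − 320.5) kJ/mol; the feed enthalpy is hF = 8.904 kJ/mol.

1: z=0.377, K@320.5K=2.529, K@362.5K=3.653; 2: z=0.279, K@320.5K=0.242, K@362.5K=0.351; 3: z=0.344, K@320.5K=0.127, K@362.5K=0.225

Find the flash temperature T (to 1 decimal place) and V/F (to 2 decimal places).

T = 336.8 K, V/F = 0.16

Adiabatic flash: solve Rachford–Rice at each trial T, then check hF = ψ·hV(T) + (1−ψ)·hL(T).
  T = 320.5 K: K = (2.529, 0.242, 0.127), RR gives ψ = 0.051, H_out = 1.803 kJ/mol
  T = 362.5 K: K = (3.653, 0.351, 0.225), RR gives ψ = 0.289, H_out = 18.216 kJ/mol
  T = 341.5 K: K = (3.074, 0.295, 0.172), RR gives ψ = 0.187, H_out = 10.743 kJ/mol
  T = 331.0 K: K = (2.797, 0.268, 0.149), RR gives ψ = 0.125, H_out = 6.539 kJ/mol
  T = 336.2 K: K = (2.933, 0.281, 0.160), RR gives ψ = 0.157, H_out = 8.674 kJ/mol
  T = 338.9 K: K = (3.005, 0.288, 0.166), RR gives ψ = 0.173, H_out = 9.740 kJ/mol
  T = 337.5 K: K = (2.967, 0.284, 0.163), RR gives ψ = 0.165, H_out = 9.191 kJ/mol
Linear interpolation between T = 336.2 (H_out = 8.674) and T = 337.5 (H_out = 9.191) on hF = 8.904 gives T ≈ 336.8 K, at which ψ = 0.16.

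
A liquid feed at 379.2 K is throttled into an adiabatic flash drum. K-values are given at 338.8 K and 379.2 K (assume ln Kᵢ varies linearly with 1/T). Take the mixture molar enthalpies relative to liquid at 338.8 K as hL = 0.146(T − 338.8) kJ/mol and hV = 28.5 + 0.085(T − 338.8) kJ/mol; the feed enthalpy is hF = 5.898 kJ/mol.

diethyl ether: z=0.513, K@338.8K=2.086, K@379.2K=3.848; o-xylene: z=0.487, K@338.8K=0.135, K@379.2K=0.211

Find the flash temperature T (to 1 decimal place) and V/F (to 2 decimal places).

T = 342.0 K, V/F = 0.19

Adiabatic flash: solve Rachford–Rice at each trial T, then check hF = ψ·hV(T) + (1−ψ)·hL(T).
  T = 338.8 K: K = (2.086, 0.135), RR gives ψ = 0.145, H_out = 4.122 kJ/mol
  T = 379.2 K: K = (3.848, 0.211), RR gives ψ = 0.479, H_out = 18.374 kJ/mol
  T = 359.0 K: K = (2.882, 0.171), RR gives ψ = 0.360, H_out = 12.767 kJ/mol
  T = 348.9 K: K = (2.464, 0.152), RR gives ψ = 0.273, H_out = 9.073 kJ/mol
  T = 343.9 K: K = (2.272, 0.144), RR gives ψ = 0.216, H_out = 6.835 kJ/mol
  T = 341.4 K: K = (2.179, 0.139), RR gives ψ = 0.183, H_out = 5.570 kJ/mol
  T = 342.6 K: K = (2.223, 0.141), RR gives ψ = 0.199, H_out = 6.191 kJ/mol
Linear interpolation between T = 341.4 (H_out = 5.570) and T = 342.6 (H_out = 6.191) on hF = 5.898 gives T ≈ 342.0 K, at which ψ = 0.19.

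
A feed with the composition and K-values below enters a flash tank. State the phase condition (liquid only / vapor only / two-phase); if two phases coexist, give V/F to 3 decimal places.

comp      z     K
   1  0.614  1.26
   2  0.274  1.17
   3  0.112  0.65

ΣzᵢKᵢ = 1.167; Σzᵢ/Kᵢ = 0.894.
Since Σzᵢ/Kᵢ < 1 the mixture is above its dew point — single vapor phase.

vapor only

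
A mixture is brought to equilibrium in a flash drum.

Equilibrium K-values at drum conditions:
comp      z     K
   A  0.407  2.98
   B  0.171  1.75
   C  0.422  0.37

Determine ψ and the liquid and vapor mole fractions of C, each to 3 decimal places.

ψ = 0.636, x_C = 0.704, y_C = 0.261

Rachford–Rice: g(ψ) = Σ zᵢ(Kᵢ−1)/(1+ψ(Kᵢ−1)) = 0.
g(0) = ΣzᵢKᵢ − 1 = 0.668 and g(1) = 1 − Σzᵢ/Kᵢ = -0.375, so a root lies in (0, 1).
Newton–Raphson from ψ = 0.69:
  ψ = 0.690: g = -0.0452, g' = -0.851 → ψ = 0.637
  ψ = 0.637: g = -0.0008, g' = -0.823 → ψ = 0.636
Converged at ψ = 0.636.
Compositions from xᵢ = zᵢ/(1+ψ(Kᵢ−1)), yᵢ = Kᵢxᵢ:
  A: x = 0.180, y = 0.537
  B: x = 0.116, y = 0.203
  C: x = 0.704, y = 0.261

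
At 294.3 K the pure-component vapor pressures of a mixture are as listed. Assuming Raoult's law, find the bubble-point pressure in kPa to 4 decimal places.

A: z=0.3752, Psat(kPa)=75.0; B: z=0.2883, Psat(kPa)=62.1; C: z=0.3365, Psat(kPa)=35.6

At the bubble point ψ → 0, so ΣzᵢKᵢ = 1 with Kᵢ = Pᵢˢᵃᵗ/P ⇒ P = ΣzᵢPᵢˢᵃᵗ.
P = 0.3752·75.0 + 0.2883·62.1 + 0.3365·35.6 = 58.0228 kPa

Pbub = 58.0228 kPa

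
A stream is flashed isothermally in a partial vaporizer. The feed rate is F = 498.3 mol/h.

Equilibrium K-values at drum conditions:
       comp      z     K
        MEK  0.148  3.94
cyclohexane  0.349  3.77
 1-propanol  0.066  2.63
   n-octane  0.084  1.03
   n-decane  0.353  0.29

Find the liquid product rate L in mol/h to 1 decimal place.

L = 138.8 mol/h

Iterate (Newton) starting at β = 0.5:
  β = 0.500: g = 0.2547, g' = -1.161 → β = 0.719
  β = 0.719: g = 0.0025, g' = -1.211 → β = 0.721
Converged at β = 0.721.
Then V = β·F = 0.7214·498.3 = 359.5 mol/h and L = F − V = 138.8 mol/h.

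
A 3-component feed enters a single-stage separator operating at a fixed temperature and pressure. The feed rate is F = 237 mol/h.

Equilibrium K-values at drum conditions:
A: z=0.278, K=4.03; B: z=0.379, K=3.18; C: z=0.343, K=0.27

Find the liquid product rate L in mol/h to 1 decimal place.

L = 56.3 mol/h

Material balance + equilibrium reduce to Σ zᵢ(Kᵢ−1)/(1+β(Kᵢ−1)) = 0.
g(0) = ΣzᵢKᵢ − 1 = 1.418 and g(1) = 1 − Σzᵢ/Kᵢ = -0.459, so a root lies in (0, 1).
Newton iteration, β⁰ = 0.5:
  β = 0.500: g = 0.3359, g' = -1.269 → β = 0.765
  β = 0.765: g = -0.0030, g' = -1.422 → β = 0.763
Converged at β = 0.763.
Then V = β·F = 0.7625·237 = 180.7 mol/h and L = F − V = 56.3 mol/h.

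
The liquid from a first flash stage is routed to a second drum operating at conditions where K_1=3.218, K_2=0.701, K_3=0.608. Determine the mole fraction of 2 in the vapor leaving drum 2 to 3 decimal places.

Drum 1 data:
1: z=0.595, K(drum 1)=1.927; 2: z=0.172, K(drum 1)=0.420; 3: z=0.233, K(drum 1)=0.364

y_2 (drum 2) = 0.234

Drum 1:
Newton iteration, ψ₁⁰ = 0.5:
  ψ₁ = 0.500: g = 0.0191, g' = -0.556 → ψ₁ = 0.534
Converged at ψ₁ = 0.534.
Drum-1 compositions:
  1: x = 0.398, y = 0.767
  2: x = 0.249, y = 0.105
  3: x = 0.353, y = 0.128
Drum-2 feed = drum-1 liquid: z₂ = (0.3980, 0.2492, 0.3528).
Drum 2:
Let ψ₂ = V/F and solve Σ zᵢ(Kᵢ−1)/(1+ψ₂(Kᵢ−1)) = 0.
g(0) = ΣzᵢKᵢ − 1 = 0.670 and g(1) = 1 − Σzᵢ/Kᵢ = -0.059, so a root lies in (0, 1).
Newton–Raphson from ψ₂ = 0.3:
  ψ₂ = 0.300: g = 0.2914, g' = -0.802 → ψ₂ = 0.663
  ψ₂ = 0.663: g = 0.0774, g' = -0.454 → ψ₂ = 0.834
  ψ₂ = 0.834: g = 0.0052, g' = -0.400 → ψ₂ = 0.846
  ψ₂ = 0.846: g = 0.0000, g' = -0.398 → ψ₂ = 0.847
Converged at ψ₂ = 0.847.
  1: x = 0.138, y = 0.445
  2: x = 0.334, y = 0.234
  3: x = 0.528, y = 0.321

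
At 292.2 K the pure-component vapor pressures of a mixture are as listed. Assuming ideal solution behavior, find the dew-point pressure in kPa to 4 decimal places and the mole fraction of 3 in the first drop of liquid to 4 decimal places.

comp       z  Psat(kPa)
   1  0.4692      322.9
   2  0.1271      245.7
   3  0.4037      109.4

At the dew point ψ → 1, so Σzᵢ/Kᵢ = 1 with Kᵢ = Pᵢˢᵃᵗ/P ⇒ 1/P = Σzᵢ/Pᵢˢᵃᵗ.
1/P = 0.4692/322.9 + 0.1271/245.7 + 0.4037/109.4 = 0.0056605 ⇒ P = 176.6626 kPa
xᵢ = zᵢP/Pᵢˢᵃᵗ ⇒ x_3 = 0.4037·176.6626/109.4 = 0.6519

Pdew = 176.6626 kPa, x_3 = 0.6519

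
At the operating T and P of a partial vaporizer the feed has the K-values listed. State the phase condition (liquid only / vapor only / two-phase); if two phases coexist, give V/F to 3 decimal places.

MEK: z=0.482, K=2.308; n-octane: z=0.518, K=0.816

ΣzᵢKᵢ = 1.535; Σzᵢ/Kᵢ = 0.844.
Since Σzᵢ/Kᵢ < 1 the mixture is above its dew point — single vapor phase.

vapor only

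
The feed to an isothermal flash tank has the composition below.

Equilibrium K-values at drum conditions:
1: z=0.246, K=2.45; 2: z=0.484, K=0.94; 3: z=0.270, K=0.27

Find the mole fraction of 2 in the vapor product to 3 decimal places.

Let β = V/F and solve Σ zᵢ(Kᵢ−1)/(1+β(Kᵢ−1)) = 0.
Feasibility: ΣzᵢKᵢ = 1.131, Σzᵢ/Kᵢ = 1.615 — both > 1, two phases present.
Newton–Raphson from β = 0.61:
  β = 0.610: g = -0.1962, g' = -0.615 → β = 0.291
  β = 0.291: g = -0.0290, g' = -0.490 → β = 0.232
Converged at β = 0.232.
Compositions from xᵢ = zᵢ/(1+β(Kᵢ−1)), yᵢ = Kᵢxᵢ:
  1: x = 0.184, y = 0.451
  2: x = 0.491, y = 0.461
  3: x = 0.325, y = 0.088

y_2 = 0.461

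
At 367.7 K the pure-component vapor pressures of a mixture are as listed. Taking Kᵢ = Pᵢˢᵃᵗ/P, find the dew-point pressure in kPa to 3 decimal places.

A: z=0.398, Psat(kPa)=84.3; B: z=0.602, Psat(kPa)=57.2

Pdew = 65.592 kPa

At the dew point ψ → 1, so Σzᵢ/Kᵢ = 1 with Kᵢ = Pᵢˢᵃᵗ/P ⇒ 1/P = Σzᵢ/Pᵢˢᵃᵗ.
1/P = 0.398/84.3 + 0.602/57.2 = 0.015246 ⇒ P = 65.592 kPa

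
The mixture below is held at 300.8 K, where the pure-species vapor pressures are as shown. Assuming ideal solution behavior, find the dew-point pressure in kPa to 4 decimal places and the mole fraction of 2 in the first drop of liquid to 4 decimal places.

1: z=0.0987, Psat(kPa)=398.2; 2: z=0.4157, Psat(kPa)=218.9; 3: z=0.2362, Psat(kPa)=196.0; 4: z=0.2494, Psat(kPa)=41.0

At the dew point ψ → 1, so Σzᵢ/Kᵢ = 1 with Kᵢ = Pᵢˢᵃᵗ/P ⇒ 1/P = Σzᵢ/Pᵢˢᵃᵗ.
1/P = 0.0987/398.2 + 0.4157/218.9 + 0.2362/196.0 + 0.2494/41.0 = 0.0094349 ⇒ P = 105.9891 kPa
xᵢ = zᵢP/Pᵢˢᵃᵗ ⇒ x_2 = 0.4157·105.9891/218.9 = 0.2013

Pdew = 105.9891 kPa, x_2 = 0.2013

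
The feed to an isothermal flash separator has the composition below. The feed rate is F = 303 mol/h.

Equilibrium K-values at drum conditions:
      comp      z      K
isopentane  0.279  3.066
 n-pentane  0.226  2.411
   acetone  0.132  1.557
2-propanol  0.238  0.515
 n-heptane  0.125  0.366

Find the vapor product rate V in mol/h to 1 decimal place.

Iterate (Newton) starting at V/F = 0.5:
  V/F = 0.500: g = 0.2596, g' = -0.673 → V/F = 0.886
  V/F = 0.886: g = 0.0116, g' = -0.689 → V/F = 0.902
Converged at V/F = 0.902.
Then V = V/F·F = 0.9023·303 = 273.4 mol/h and L = F − V = 29.6 mol/h.

V = 273.4 mol/h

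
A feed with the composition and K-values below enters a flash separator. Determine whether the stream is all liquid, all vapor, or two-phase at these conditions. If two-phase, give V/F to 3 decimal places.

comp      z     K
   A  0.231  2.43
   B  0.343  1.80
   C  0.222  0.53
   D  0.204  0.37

two-phase, V/F = 0.621

ΣzᵢKᵢ = 1.372; Σzᵢ/Kᵢ = 1.256.
Both exceed 1, so a two-phase solution exists.
Let ψ = V/F and solve Σ zᵢ(Kᵢ−1)/(1+ψ(Kᵢ−1)) = 0.
Newton–Raphson from ψ = 0.5:
  ψ = 0.500: g = 0.0646, g' = -0.529 → ψ = 0.622
  ψ = 0.622: g = -0.0008, g' = -0.547 → ψ = 0.621
Converged at ψ = 0.621.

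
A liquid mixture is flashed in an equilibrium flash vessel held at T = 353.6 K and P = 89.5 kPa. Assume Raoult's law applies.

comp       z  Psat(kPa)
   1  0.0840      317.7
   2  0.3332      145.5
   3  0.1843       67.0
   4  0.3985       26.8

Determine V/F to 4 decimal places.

Raoult's law: Kᵢ = Pᵢˢᵃᵗ/P = Pᵢˢᵃᵗ/89.5.
  K_1 = 317.7/89.5 = 3.549721, K_2 = 145.5/89.5 = 1.625698, K_3 = 67.0/89.5 = 0.748603, K_4 = 26.8/89.5 = 0.299441
Rachford–Rice: g(V/F) = Σ zᵢ(Kᵢ−1)/(1+V/F(Kᵢ−1)) = 0.
Feasibility: ΣzᵢKᵢ = 1.0972, Σzᵢ/Kᵢ = 1.8056 — both > 1, two phases present.
Newton–Raphson from V/F = 0.5:
  V/F = 0.5000: g = -0.22972, g' = -0.6597 → V/F = 0.1518
  V/F = 0.1518: g = -0.01576, g' = -0.6501 → V/F = 0.1276
  V/F = 0.1276: g = 0.00025, g' = -0.6711 → V/F = 0.1279
Converged at V/F = 0.1279.

V/F = 0.1279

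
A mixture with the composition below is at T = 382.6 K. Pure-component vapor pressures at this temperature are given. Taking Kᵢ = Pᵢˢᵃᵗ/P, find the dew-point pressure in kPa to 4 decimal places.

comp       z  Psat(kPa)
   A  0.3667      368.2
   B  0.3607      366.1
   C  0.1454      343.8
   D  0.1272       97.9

At the dew point ψ → 1, so Σzᵢ/Kᵢ = 1 with Kᵢ = Pᵢˢᵃᵗ/P ⇒ 1/P = Σzᵢ/Pᵢˢᵃᵗ.
1/P = 0.3667/368.2 + 0.3607/366.1 + 0.1454/343.8 + 0.1272/97.9 = 0.0037034 ⇒ P = 270.0235 kPa

Pdew = 270.0235 kPa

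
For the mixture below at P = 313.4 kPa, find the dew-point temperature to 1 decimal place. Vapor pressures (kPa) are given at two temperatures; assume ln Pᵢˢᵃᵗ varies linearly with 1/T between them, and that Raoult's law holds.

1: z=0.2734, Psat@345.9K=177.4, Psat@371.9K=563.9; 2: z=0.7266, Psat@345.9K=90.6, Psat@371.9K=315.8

T = 368.8 K

Dew-point temperature: Σzᵢ·P/Pᵢˢᵃᵗ(T) = 1. Interpolate ln Pᵢˢᵃᵗ = aᵢ + bᵢ/T.
  T = 345.9 K: ΣzᵢP/Pᵢˢᵃᵗ = 2.9964
  T = 371.9 K: ΣzᵢP/Pᵢˢᵃᵗ = 0.8730
  T = 358.9 K: ΣzᵢP/Pᵢˢᵃᵗ = 1.5814
  T = 365.4 K: ΣzᵢP/Pᵢˢᵃᵗ = 1.1688
  T = 368.6 K: ΣzᵢP/Pᵢˢᵃᵗ = 1.0111
  T = 370.2 K: ΣzᵢP/Pᵢˢᵃᵗ = 0.9413
  T = 369.4 K: ΣzᵢP/Pᵢˢᵃᵗ = 0.9755
Interpolating between 368.6 K and 369.4 K gives T ≈ 368.8 K.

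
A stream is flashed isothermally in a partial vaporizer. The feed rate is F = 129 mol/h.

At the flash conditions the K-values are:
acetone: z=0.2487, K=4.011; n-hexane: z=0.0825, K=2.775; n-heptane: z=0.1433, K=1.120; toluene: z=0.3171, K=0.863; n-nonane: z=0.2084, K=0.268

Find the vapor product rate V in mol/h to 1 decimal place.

V = 83.6 mol/h

Rachford–Rice: g(ψ) = Σ zᵢ(Kᵢ−1)/(1+ψ(Kᵢ−1)) = 0.
Feasibility: ΣzᵢKᵢ = 1.7165, Σzᵢ/Kᵢ = 1.3647 — both > 1, two phases present.
Newton–Raphson from ψ = 0.5:
  ψ = 0.5000: g = 0.10543, g' = -0.7186 → ψ = 0.6467
  ψ = 0.6467: g = 0.00087, g' = -0.7275 → ψ = 0.6479
Converged at ψ = 0.6479.
Then V = ψ·F = 0.6479·129 = 83.6 mol/h and L = F − V = 45.4 mol/h.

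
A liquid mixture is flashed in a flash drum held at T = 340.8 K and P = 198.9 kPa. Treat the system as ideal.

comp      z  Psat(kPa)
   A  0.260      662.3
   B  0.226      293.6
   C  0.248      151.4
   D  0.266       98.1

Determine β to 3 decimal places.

β = 0.775

Raoult's law: Kᵢ = Pᵢˢᵃᵗ/P = Pᵢˢᵃᵗ/198.9.
  K_A = 662.3/198.9 = 3.32981, K_B = 293.6/198.9 = 1.47612, K_C = 151.4/198.9 = 0.76119, K_D = 98.1/198.9 = 0.49321
Let β = V/F and solve Σ zᵢ(Kᵢ−1)/(1+β(Kᵢ−1)) = 0.
Feasibility: ΣzᵢKᵢ = 1.519, Σzᵢ/Kᵢ = 1.096 — both > 1, two phases present.
Iterate (Newton) starting at β = 0.5:
  β = 0.500: g = 0.1189, g' = -0.475 → β = 0.750
  β = 0.750: g = 0.0101, g' = -0.414 → β = 0.775
Converged at β = 0.775.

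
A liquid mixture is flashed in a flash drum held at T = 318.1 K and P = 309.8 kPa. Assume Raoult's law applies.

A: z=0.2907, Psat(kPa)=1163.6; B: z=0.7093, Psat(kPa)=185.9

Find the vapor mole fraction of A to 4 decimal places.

y_A = 0.4760

Raoult's law: Kᵢ = Pᵢˢᵃᵗ/P = Pᵢˢᵃᵗ/309.8.
  K_A = 1163.6/309.8 = 3.755972, K_B = 185.9/309.8 = 0.600065
Let ψ = V/F and solve Σ zᵢ(Kᵢ−1)/(1+ψ(Kᵢ−1)) = 0.
g(0) = ΣzᵢKᵢ − 1 = 0.5175 and g(1) = 1 − Σzᵢ/Kᵢ = -0.2594, so a root lies in (0, 1).
Newton–Raphson from ψ = 0.64:
  ψ = 0.6400: g = -0.09139, g' = -0.4940 → ψ = 0.4550
  ψ = 0.4550: g = 0.00867, g' = -0.6041 → ψ = 0.4693
  ψ = 0.4693: g = 0.00009, g' = -0.5917 → ψ = 0.4695
Converged at ψ = 0.4695.
Compositions from xᵢ = zᵢ/(1+ψ(Kᵢ−1)), yᵢ = Kᵢxᵢ:
  A: x = 0.1267, y = 0.4760
  B: x = 0.8733, y = 0.5240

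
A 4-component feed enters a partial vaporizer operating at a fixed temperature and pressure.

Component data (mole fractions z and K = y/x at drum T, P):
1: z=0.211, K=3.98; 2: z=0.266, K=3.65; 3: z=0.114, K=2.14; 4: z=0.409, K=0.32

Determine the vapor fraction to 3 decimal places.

Rachford–Rice: g(ψ) = Σ zᵢ(Kᵢ−1)/(1+ψ(Kᵢ−1)) = 0.
g(0) = ΣzᵢKᵢ − 1 = 1.186 and g(1) = 1 − Σzᵢ/Kᵢ = -0.457, so a root lies in (0, 1).
Newton iteration, ψ⁰ = 0.62:
  ψ = 0.620: g = 0.0828, g' = -1.115 → ψ = 0.694
  ψ = 0.694: g = -0.0012, g' = -1.155 → ψ = 0.693
Converged at ψ = 0.693.

ψ = 0.693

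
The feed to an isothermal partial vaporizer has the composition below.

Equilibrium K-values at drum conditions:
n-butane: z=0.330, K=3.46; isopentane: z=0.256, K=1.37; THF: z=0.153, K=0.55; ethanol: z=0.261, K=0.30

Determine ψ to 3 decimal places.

Rachford–Rice: g(ψ) = Σ zᵢ(Kᵢ−1)/(1+ψ(Kᵢ−1)) = 0.
g(0) = ΣzᵢKᵢ − 1 = 0.655 and g(1) = 1 − Σzᵢ/Kᵢ = -0.430, so a root lies in (0, 1).
Newton iteration, ψ⁰ = 0.63:
  ψ = 0.630: g = -0.0277, g' = -0.800 → ψ = 0.595
Converged at ψ = 0.595.

ψ = 0.595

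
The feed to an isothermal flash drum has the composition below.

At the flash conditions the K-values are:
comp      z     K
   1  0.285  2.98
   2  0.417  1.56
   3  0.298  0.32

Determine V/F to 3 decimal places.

Rachford–Rice: g(V/F) = Σ zᵢ(Kᵢ−1)/(1+V/F(Kᵢ−1)) = 0.
Check two-phase: ΣzᵢKᵢ = 1.595 > 1 and Σzᵢ/Kᵢ = 1.294 > 1, so g(0) = 0.595 > 0 and g(1) = -0.294 < 0.
Newton–Raphson from V/F = 0.45:
  V/F = 0.450: g = 0.1929, g' = -0.682 → V/F = 0.733
  V/F = 0.733: g = -0.0082, g' = -0.799 → V/F = 0.723
Converged at V/F = 0.723.

V/F = 0.723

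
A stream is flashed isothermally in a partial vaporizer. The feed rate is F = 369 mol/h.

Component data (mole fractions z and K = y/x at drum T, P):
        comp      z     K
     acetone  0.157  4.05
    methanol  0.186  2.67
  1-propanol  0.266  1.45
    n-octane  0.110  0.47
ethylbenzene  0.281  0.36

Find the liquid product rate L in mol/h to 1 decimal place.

Let ψ = V/F and solve Σ zᵢ(Kᵢ−1)/(1+ψ(Kᵢ−1)) = 0.
g(0) = ΣzᵢKᵢ − 1 = 0.671 and g(1) = 1 − Σzᵢ/Kᵢ = -0.306, so a root lies in (0, 1).
Newton–Raphson from ψ = 0.5:
  ψ = 0.500: g = 0.1128, g' = -0.725 → ψ = 0.656
  ψ = 0.656: g = 0.0011, g' = -0.727 → ψ = 0.657
Converged at ψ = 0.657.
Then V = ψ·F = 0.6572·369 = 242.5 mol/h and L = F − V = 126.5 mol/h.

L = 126.5 mol/h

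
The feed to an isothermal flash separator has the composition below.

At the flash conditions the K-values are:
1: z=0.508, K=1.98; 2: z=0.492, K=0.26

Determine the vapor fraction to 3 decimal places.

ψ = 0.184

Iterate (Newton) starting at ψ = 0.5:
  ψ = 0.500: g = -0.2438, g' = -0.899 → ψ = 0.229
  ψ = 0.229: g = -0.0316, g' = -0.716 → ψ = 0.185
  ψ = 0.185: g = -0.0001, g' = -0.711 → ψ = 0.184
Converged at ψ = 0.184.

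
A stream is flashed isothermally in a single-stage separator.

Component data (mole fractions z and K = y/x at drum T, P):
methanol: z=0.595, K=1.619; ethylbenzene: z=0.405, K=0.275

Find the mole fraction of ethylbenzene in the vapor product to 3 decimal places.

y_ethylbenzene = 0.127

Binary case is linear: z₁(K₁−1)(1+ψ(K₂−1)) + z₂(K₂−1)(1+ψ(K₁−1)) = 0
⇒ ψ = [z₁(K₁−1)+z₂(K₂−1)] / [−(K₁−1)(K₂−1)] = 0.0747/0.4488 = 0.166
Compositions from xᵢ = zᵢ/(1+ψ(Kᵢ−1)), yᵢ = Kᵢxᵢ:
  methanol: x = 0.539, y = 0.873
  ethylbenzene: x = 0.461, y = 0.127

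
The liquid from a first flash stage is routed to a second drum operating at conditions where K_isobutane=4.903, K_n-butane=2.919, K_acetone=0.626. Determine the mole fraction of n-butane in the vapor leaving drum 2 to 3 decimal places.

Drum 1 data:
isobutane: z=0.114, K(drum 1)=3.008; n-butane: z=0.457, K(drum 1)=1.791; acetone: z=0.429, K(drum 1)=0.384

Drum 1:
Material balance + equilibrium reduce to Σ zᵢ(Kᵢ−1)/(1+ψ₁(Kᵢ−1)) = 0.
Check two-phase: ΣzᵢKᵢ = 1.326 > 1 and Σzᵢ/Kᵢ = 1.410 > 1, so g(0) = 0.326 > 0 and g(1) = -0.410 < 0.
Iterate (Newton) starting at ψ₁ = 0.51:
  ψ₁ = 0.510: g = -0.0146, g' = -0.603 → ψ₁ = 0.486
Converged at ψ₁ = 0.486.
Drum-1 compositions:
  isobutane: x = 0.058, y = 0.174
  n-butane: x = 0.330, y = 0.591
  acetone: x = 0.612, y = 0.235
Drum-2 feed = drum-1 liquid: z₂ = (0.0577, 0.3302, 0.6121).
Drum 2:
Rachford–Rice: g(ψ₂) = Σ zᵢ(Kᵢ−1)/(1+ψ₂(Kᵢ−1)) = 0.
Feasibility: ΣzᵢKᵢ = 1.630, Σzᵢ/Kᵢ = 1.103 — both > 1, two phases present.
Iterate (Newton) starting at ψ₂ = 0.63:
  ψ₂ = 0.630: g = 0.0525, g' = -0.469 → ψ₂ = 0.742
  ψ₂ = 0.742: g = 0.0024, g' = -0.429 → ψ₂ = 0.747
  ψ₂ = 0.747: g = 0.0000, g' = -0.427 → ψ₂ = 0.748
Converged at ψ₂ = 0.748.
  isobutane: x = 0.015, y = 0.072
  n-butane: x = 0.136, y = 0.396
  acetone: x = 0.850, y = 0.532

y_n-butane (drum 2) = 0.396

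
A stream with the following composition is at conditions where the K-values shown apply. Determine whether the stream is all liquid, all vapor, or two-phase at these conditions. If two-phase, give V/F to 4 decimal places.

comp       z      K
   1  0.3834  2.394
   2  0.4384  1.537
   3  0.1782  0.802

all vapor

ΣzᵢKᵢ = 1.7346; Σzᵢ/Kᵢ = 0.6676.
Since Σzᵢ/Kᵢ < 1 the mixture is above its dew point — single vapor phase.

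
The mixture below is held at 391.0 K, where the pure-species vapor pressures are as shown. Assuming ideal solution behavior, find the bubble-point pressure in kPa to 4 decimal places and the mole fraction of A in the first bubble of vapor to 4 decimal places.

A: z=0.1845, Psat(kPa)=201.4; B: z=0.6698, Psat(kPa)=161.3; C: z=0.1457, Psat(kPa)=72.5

At the bubble point ψ → 0, so ΣzᵢKᵢ = 1 with Kᵢ = Pᵢˢᵃᵗ/P ⇒ P = ΣzᵢPᵢˢᵃᵗ.
P = 0.1845·201.4 + 0.6698·161.3 + 0.1457·72.5 = 155.7603 kPa
yᵢ = zᵢPᵢˢᵃᵗ/P ⇒ y_A = 0.1845·201.4/155.7603 = 0.2386

Pbub = 155.7603 kPa, y_A = 0.2386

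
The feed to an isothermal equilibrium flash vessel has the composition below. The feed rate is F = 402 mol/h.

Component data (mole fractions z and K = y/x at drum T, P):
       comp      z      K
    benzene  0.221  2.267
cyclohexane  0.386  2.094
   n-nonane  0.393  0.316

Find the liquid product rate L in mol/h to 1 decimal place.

L = 182.1 mol/h

Let ψ = V/F and solve Σ zᵢ(Kᵢ−1)/(1+ψ(Kᵢ−1)) = 0.
Check two-phase: ΣzᵢKᵢ = 1.433 > 1 and Σzᵢ/Kᵢ = 1.525 > 1, so g(0) = 0.433 > 0 and g(1) = -0.525 < 0.
Newton iteration, ψ⁰ = 0.55:
  ψ = 0.550: g = -0.0023, g' = -0.776 → ψ = 0.547
Converged at ψ = 0.547.
Then V = ψ·F = 0.5471·402 = 219.9 mol/h and L = F − V = 182.1 mol/h.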